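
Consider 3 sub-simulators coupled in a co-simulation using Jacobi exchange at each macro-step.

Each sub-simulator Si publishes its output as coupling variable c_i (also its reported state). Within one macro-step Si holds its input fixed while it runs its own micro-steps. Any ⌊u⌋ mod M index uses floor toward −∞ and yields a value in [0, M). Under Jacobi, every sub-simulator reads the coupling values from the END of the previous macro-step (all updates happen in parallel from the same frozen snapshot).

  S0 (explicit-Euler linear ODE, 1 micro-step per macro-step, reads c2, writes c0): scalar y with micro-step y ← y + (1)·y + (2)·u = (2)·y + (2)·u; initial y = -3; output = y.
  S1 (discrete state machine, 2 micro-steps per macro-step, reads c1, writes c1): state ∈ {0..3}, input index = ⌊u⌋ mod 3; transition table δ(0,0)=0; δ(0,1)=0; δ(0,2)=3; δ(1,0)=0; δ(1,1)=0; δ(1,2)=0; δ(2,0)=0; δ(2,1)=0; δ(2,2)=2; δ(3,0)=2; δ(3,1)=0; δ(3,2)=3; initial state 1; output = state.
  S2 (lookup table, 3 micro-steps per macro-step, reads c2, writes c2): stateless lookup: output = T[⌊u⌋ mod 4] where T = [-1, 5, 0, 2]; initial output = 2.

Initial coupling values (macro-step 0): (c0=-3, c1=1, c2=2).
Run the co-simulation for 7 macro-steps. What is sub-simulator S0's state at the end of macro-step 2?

macro 1: S0 reads c2=2 → after 1×micro: -2; S1 reads c1=1 → after 2×micro: 0; S2 reads c2=2 → after 3×micro: 0 ⇒ (c0=-2, c1=0, c2=0)
macro 2: S0 reads c2=0 → after 1×micro: -4; S1 reads c1=0 → after 2×micro: 0; S2 reads c2=0 → after 3×micro: -1 ⇒ (c0=-4, c1=0, c2=-1)
macro 3: S0 reads c2=-1 → after 1×micro: -10; S1 reads c1=0 → after 2×micro: 0; S2 reads c2=-1 → after 3×micro: 2 ⇒ (c0=-10, c1=0, c2=2)
macro 4: S0 reads c2=2 → after 1×micro: -16; S1 reads c1=0 → after 2×micro: 0; S2 reads c2=2 → after 3×micro: 0 ⇒ (c0=-16, c1=0, c2=0)
macro 5: S0 reads c2=0 → after 1×micro: -32; S1 reads c1=0 → after 2×micro: 0; S2 reads c2=0 → after 3×micro: -1 ⇒ (c0=-32, c1=0, c2=-1)
macro 6: S0 reads c2=-1 → after 1×micro: -66; S1 reads c1=0 → after 2×micro: 0; S2 reads c2=-1 → after 3×micro: 2 ⇒ (c0=-66, c1=0, c2=2)
macro 7: S0 reads c2=2 → after 1×micro: -128; S1 reads c1=0 → after 2×micro: 0; S2 reads c2=2 → after 3×micro: 0 ⇒ (c0=-128, c1=0, c2=0)

S0 state at macro-step 2 = -4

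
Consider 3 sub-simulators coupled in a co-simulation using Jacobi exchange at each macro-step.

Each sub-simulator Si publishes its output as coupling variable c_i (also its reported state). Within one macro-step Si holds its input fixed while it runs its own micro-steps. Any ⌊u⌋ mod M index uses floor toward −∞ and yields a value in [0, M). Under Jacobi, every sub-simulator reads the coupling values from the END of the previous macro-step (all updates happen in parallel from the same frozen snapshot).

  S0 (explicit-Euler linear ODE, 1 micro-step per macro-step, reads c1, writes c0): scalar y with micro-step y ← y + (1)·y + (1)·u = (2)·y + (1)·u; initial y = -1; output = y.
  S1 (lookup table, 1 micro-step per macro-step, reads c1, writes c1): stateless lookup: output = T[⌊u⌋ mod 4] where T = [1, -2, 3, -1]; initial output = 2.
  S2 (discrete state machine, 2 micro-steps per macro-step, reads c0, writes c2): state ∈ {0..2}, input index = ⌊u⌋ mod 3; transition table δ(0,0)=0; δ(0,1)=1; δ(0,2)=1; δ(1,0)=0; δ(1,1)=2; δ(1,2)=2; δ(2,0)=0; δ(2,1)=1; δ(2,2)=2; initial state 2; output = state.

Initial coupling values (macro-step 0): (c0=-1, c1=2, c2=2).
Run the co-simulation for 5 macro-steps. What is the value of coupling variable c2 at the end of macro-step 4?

c2 at macro-step 4 = 2

macro 1: S0 reads c1=2 → after 1×micro: 0; S1 reads c1=2 → after 1×micro: 3; S2 reads c0=-1 → after 2×micro: 2 ⇒ (c0=0, c1=3, c2=2)
macro 2: S0 reads c1=3 → after 1×micro: 3; S1 reads c1=3 → after 1×micro: -1; S2 reads c0=0 → after 2×micro: 0 ⇒ (c0=3, c1=-1, c2=0)
macro 3: S0 reads c1=-1 → after 1×micro: 5; S1 reads c1=-1 → after 1×micro: -1; S2 reads c0=3 → after 2×micro: 0 ⇒ (c0=5, c1=-1, c2=0)
macro 4: S0 reads c1=-1 → after 1×micro: 9; S1 reads c1=-1 → after 1×micro: -1; S2 reads c0=5 → after 2×micro: 2 ⇒ (c0=9, c1=-1, c2=2)
macro 5: S0 reads c1=-1 → after 1×micro: 17; S1 reads c1=-1 → after 1×micro: -1; S2 reads c0=9 → after 2×micro: 0 ⇒ (c0=17, c1=-1, c2=0)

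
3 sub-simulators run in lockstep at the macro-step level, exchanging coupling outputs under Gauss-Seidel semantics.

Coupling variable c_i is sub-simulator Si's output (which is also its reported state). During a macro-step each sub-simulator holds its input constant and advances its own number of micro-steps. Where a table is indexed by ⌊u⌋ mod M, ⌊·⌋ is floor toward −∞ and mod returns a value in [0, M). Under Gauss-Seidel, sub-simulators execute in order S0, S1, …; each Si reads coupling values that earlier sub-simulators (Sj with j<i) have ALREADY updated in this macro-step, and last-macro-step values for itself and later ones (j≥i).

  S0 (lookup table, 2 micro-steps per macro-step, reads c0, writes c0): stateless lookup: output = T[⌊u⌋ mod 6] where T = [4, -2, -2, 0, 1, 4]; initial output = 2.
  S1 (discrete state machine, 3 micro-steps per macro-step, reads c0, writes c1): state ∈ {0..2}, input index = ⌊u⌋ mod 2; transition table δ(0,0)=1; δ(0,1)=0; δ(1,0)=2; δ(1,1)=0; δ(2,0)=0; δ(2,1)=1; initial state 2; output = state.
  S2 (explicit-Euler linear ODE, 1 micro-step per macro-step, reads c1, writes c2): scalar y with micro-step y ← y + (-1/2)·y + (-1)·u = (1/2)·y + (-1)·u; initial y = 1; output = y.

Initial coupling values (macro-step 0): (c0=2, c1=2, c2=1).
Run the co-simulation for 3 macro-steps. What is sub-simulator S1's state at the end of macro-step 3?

macro 1: S0 reads c0=2 → after 2×micro: -2; S1 reads c0=-2 → after 3×micro: 2; S2 reads c1=2 → after 1×micro: -3/2 ⇒ (c0=-2, c1=2, c2=-3/2)
macro 2: S0 reads c0=-2 → after 2×micro: 1; S1 reads c0=1 → after 3×micro: 0; S2 reads c1=0 → after 1×micro: -3/4 ⇒ (c0=1, c1=0, c2=-3/4)
macro 3: S0 reads c0=1 → after 2×micro: -2; S1 reads c0=-2 → after 3×micro: 0; S2 reads c1=0 → after 1×micro: -3/8 ⇒ (c0=-2, c1=0, c2=-3/8)

S1 state at macro-step 3 = 0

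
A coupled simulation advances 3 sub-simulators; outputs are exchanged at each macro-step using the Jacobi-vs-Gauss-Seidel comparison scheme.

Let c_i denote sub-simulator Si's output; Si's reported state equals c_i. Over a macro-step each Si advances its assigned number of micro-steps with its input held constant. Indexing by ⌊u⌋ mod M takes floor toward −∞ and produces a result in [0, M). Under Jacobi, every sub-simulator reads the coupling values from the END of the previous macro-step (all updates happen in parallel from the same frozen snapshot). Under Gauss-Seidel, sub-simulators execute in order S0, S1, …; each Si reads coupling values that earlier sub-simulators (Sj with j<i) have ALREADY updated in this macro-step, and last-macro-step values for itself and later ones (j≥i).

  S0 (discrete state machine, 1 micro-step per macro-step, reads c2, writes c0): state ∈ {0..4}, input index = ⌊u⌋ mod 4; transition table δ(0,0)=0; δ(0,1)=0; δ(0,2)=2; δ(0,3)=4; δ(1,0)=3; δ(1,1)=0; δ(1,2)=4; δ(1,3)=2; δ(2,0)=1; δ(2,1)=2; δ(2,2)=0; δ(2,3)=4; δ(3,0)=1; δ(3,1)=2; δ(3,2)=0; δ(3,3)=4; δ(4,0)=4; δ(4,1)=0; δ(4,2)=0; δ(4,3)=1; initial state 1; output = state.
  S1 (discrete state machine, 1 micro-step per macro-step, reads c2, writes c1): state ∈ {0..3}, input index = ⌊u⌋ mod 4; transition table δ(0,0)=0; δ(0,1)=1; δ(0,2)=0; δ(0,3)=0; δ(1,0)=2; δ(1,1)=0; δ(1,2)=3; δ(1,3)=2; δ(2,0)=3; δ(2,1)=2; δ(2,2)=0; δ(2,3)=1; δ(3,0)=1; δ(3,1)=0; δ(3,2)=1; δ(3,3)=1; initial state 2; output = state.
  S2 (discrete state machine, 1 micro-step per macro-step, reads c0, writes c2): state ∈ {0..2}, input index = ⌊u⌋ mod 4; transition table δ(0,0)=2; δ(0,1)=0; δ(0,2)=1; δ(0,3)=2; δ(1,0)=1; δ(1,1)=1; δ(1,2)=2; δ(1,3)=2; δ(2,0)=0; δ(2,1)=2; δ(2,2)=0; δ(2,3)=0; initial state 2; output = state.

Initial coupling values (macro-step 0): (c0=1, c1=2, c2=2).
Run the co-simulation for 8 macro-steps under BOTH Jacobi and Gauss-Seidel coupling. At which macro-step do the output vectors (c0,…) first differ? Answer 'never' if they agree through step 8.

[Jacobi] macro 1: S0 reads c2=2 → after 1×micro: 4; S1 reads c2=2 → after 1×micro: 0; S2 reads c0=1 → after 1×micro: 2 ⇒ (c0=4, c1=0, c2=2)
[Jacobi] macro 2: S0 reads c2=2 → after 1×micro: 0; S1 reads c2=2 → after 1×micro: 0; S2 reads c0=4 → after 1×micro: 0 ⇒ (c0=0, c1=0, c2=0)
[Jacobi] macro 3: S0 reads c2=0 → after 1×micro: 0; S1 reads c2=0 → after 1×micro: 0; S2 reads c0=0 → after 1×micro: 2 ⇒ (c0=0, c1=0, c2=2)
[Jacobi] macro 4: S0 reads c2=2 → after 1×micro: 2; S1 reads c2=2 → after 1×micro: 0; S2 reads c0=0 → after 1×micro: 0 ⇒ (c0=2, c1=0, c2=0)
[Jacobi] macro 5: S0 reads c2=0 → after 1×micro: 1; S1 reads c2=0 → after 1×micro: 0; S2 reads c0=2 → after 1×micro: 1 ⇒ (c0=1, c1=0, c2=1)
[Jacobi] macro 6: S0 reads c2=1 → after 1×micro: 0; S1 reads c2=1 → after 1×micro: 1; S2 reads c0=1 → after 1×micro: 1 ⇒ (c0=0, c1=1, c2=1)
[Jacobi] macro 7: S0 reads c2=1 → after 1×micro: 0; S1 reads c2=1 → after 1×micro: 0; S2 reads c0=0 → after 1×micro: 1 ⇒ (c0=0, c1=0, c2=1)
[Jacobi] macro 8: S0 reads c2=1 → after 1×micro: 0; S1 reads c2=1 → after 1×micro: 1; S2 reads c0=0 → after 1×micro: 1 ⇒ (c0=0, c1=1, c2=1)
[Gauss-Seidel] macro 1: S0 reads c2=2 → after 1×micro: 4; S1 reads c2=2 → after 1×micro: 0; S2 reads c0=4 → after 1×micro: 0 ⇒ (c0=4, c1=0, c2=0)
[Gauss-Seidel] macro 2: S0 reads c2=0 → after 1×micro: 4; S1 reads c2=0 → after 1×micro: 0; S2 reads c0=4 → after 1×micro: 2 ⇒ (c0=4, c1=0, c2=2)
[Gauss-Seidel] macro 3: S0 reads c2=2 → after 1×micro: 0; S1 reads c2=2 → after 1×micro: 0; S2 reads c0=0 → after 1×micro: 0 ⇒ (c0=0, c1=0, c2=0)
[Gauss-Seidel] macro 4: S0 reads c2=0 → after 1×micro: 0; S1 reads c2=0 → after 1×micro: 0; S2 reads c0=0 → after 1×micro: 2 ⇒ (c0=0, c1=0, c2=2)
[Gauss-Seidel] macro 5: S0 reads c2=2 → after 1×micro: 2; S1 reads c2=2 → after 1×micro: 0; S2 reads c0=2 → after 1×micro: 0 ⇒ (c0=2, c1=0, c2=0)
[Gauss-Seidel] macro 6: S0 reads c2=0 → after 1×micro: 1; S1 reads c2=0 → after 1×micro: 0; S2 reads c0=1 → after 1×micro: 0 ⇒ (c0=1, c1=0, c2=0)
[Gauss-Seidel] macro 7: S0 reads c2=0 → after 1×micro: 3; S1 reads c2=0 → after 1×micro: 0; S2 reads c0=3 → after 1×micro: 2 ⇒ (c0=3, c1=0, c2=2)
[Gauss-Seidel] macro 8: S0 reads c2=2 → after 1×micro: 0; S1 reads c2=2 → after 1×micro: 0; S2 reads c0=0 → after 1×micro: 0 ⇒ (c0=0, c1=0, c2=0)

first divergence at macro-step: 1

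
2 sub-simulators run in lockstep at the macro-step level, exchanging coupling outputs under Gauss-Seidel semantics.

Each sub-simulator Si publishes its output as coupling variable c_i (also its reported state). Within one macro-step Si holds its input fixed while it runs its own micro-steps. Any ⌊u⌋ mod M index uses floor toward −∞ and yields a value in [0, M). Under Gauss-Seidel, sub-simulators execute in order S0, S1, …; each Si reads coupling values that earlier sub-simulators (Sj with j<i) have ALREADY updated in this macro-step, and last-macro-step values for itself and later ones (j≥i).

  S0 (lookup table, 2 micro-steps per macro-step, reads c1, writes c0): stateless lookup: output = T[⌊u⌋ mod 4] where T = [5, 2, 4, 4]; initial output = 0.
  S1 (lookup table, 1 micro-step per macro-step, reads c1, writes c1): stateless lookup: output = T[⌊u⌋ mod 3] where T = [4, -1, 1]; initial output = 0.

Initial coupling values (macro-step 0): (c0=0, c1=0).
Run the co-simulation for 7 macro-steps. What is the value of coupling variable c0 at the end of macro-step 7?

c0 at macro-step 7 = 4

macro 1: S0 reads c1=0 → after 2×micro: 5; S1 reads c1=0 → after 1×micro: 4 ⇒ (c0=5, c1=4)
macro 2: S0 reads c1=4 → after 2×micro: 5; S1 reads c1=4 → after 1×micro: -1 ⇒ (c0=5, c1=-1)
macro 3: S0 reads c1=-1 → after 2×micro: 4; S1 reads c1=-1 → after 1×micro: 1 ⇒ (c0=4, c1=1)
macro 4: S0 reads c1=1 → after 2×micro: 2; S1 reads c1=1 → after 1×micro: -1 ⇒ (c0=2, c1=-1)
macro 5: S0 reads c1=-1 → after 2×micro: 4; S1 reads c1=-1 → after 1×micro: 1 ⇒ (c0=4, c1=1)
macro 6: S0 reads c1=1 → after 2×micro: 2; S1 reads c1=1 → after 1×micro: -1 ⇒ (c0=2, c1=-1)
macro 7: S0 reads c1=-1 → after 2×micro: 4; S1 reads c1=-1 → after 1×micro: 1 ⇒ (c0=4, c1=1)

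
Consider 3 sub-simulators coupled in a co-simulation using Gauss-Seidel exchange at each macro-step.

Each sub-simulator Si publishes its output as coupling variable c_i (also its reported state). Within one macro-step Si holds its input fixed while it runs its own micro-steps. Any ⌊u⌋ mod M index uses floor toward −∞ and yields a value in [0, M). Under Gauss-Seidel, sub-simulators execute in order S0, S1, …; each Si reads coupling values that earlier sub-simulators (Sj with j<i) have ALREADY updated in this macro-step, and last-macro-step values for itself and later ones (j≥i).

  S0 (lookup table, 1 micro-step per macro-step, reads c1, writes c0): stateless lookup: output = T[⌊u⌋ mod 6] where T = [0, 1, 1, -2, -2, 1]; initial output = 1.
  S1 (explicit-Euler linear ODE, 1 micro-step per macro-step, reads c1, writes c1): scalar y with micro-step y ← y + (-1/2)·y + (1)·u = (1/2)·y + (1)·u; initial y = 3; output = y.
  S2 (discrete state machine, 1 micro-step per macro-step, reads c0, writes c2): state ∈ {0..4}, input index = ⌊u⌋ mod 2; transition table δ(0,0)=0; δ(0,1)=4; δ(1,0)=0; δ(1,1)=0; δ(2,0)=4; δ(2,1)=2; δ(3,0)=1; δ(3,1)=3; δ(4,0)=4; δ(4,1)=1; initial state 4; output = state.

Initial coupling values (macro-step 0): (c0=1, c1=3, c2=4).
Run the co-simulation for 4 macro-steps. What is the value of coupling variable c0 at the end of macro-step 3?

c0 at macro-step 3 = 0

macro 1: S0 reads c1=3 → after 1×micro: -2; S1 reads c1=3 → after 1×micro: 9/2; S2 reads c0=-2 → after 1×micro: 4 ⇒ (c0=-2, c1=9/2, c2=4)
macro 2: S0 reads c1=9/2 → after 1×micro: -2; S1 reads c1=9/2 → after 1×micro: 27/4; S2 reads c0=-2 → after 1×micro: 4 ⇒ (c0=-2, c1=27/4, c2=4)
macro 3: S0 reads c1=27/4 → after 1×micro: 0; S1 reads c1=27/4 → after 1×micro: 81/8; S2 reads c0=0 → after 1×micro: 4 ⇒ (c0=0, c1=81/8, c2=4)
macro 4: S0 reads c1=81/8 → after 1×micro: -2; S1 reads c1=81/8 → after 1×micro: 243/16; S2 reads c0=-2 → after 1×micro: 4 ⇒ (c0=-2, c1=243/16, c2=4)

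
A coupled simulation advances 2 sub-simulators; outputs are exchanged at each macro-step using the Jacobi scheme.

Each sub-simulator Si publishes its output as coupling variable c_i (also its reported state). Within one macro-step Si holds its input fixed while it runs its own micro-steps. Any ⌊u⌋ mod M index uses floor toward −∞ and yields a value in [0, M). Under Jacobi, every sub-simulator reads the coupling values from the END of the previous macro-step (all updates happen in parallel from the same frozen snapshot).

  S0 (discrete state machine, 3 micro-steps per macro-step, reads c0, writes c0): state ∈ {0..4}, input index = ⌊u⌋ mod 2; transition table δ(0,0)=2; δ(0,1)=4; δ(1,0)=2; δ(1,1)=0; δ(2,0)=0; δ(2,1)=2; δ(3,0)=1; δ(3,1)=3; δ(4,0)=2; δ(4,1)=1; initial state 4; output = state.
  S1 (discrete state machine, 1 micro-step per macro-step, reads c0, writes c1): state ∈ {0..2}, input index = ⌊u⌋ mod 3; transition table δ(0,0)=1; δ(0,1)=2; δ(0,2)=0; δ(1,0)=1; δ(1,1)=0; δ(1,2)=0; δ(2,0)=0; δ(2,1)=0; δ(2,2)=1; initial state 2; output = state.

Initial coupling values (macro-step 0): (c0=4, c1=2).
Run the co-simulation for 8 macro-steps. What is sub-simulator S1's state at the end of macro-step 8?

S1 state at macro-step 8 = 0

macro 1: S0 reads c0=4 → after 3×micro: 2; S1 reads c0=4 → after 1×micro: 0 ⇒ (c0=2, c1=0)
macro 2: S0 reads c0=2 → after 3×micro: 0; S1 reads c0=2 → after 1×micro: 0 ⇒ (c0=0, c1=0)
macro 3: S0 reads c0=0 → after 3×micro: 2; S1 reads c0=0 → after 1×micro: 1 ⇒ (c0=2, c1=1)
macro 4: S0 reads c0=2 → after 3×micro: 0; S1 reads c0=2 → after 1×micro: 0 ⇒ (c0=0, c1=0)
macro 5: S0 reads c0=0 → after 3×micro: 2; S1 reads c0=0 → after 1×micro: 1 ⇒ (c0=2, c1=1)
macro 6: S0 reads c0=2 → after 3×micro: 0; S1 reads c0=2 → after 1×micro: 0 ⇒ (c0=0, c1=0)
macro 7: S0 reads c0=0 → after 3×micro: 2; S1 reads c0=0 → after 1×micro: 1 ⇒ (c0=2, c1=1)
macro 8: S0 reads c0=2 → after 3×micro: 0; S1 reads c0=2 → after 1×micro: 0 ⇒ (c0=0, c1=0)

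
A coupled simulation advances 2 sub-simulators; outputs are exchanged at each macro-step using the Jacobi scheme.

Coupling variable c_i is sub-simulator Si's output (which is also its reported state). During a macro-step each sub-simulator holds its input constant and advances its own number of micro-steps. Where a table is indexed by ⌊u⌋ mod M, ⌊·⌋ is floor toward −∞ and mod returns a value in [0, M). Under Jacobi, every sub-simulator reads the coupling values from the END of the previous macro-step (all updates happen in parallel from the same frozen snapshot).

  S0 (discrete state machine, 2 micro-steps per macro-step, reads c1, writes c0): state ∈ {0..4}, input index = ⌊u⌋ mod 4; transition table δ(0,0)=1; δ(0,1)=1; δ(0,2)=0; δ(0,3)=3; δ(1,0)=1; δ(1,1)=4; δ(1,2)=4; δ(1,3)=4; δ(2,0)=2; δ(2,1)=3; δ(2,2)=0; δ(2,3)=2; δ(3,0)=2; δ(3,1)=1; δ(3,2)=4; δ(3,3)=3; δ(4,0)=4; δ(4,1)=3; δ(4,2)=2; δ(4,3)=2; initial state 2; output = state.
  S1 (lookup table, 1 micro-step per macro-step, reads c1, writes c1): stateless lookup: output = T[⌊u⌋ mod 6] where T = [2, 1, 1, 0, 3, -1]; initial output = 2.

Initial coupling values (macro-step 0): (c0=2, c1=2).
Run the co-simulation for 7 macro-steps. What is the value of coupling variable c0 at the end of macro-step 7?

macro 1: S0 reads c1=2 → after 2×micro: 0; S1 reads c1=2 → after 1×micro: 1 ⇒ (c0=0, c1=1)
macro 2: S0 reads c1=1 → after 2×micro: 4; S1 reads c1=1 → after 1×micro: 1 ⇒ (c0=4, c1=1)
macro 3: S0 reads c1=1 → after 2×micro: 1; S1 reads c1=1 → after 1×micro: 1 ⇒ (c0=1, c1=1)
macro 4: S0 reads c1=1 → after 2×micro: 3; S1 reads c1=1 → after 1×micro: 1 ⇒ (c0=3, c1=1)
macro 5: S0 reads c1=1 → after 2×micro: 4; S1 reads c1=1 → after 1×micro: 1 ⇒ (c0=4, c1=1)
macro 6: S0 reads c1=1 → after 2×micro: 1; S1 reads c1=1 → after 1×micro: 1 ⇒ (c0=1, c1=1)
macro 7: S0 reads c1=1 → after 2×micro: 3; S1 reads c1=1 → after 1×micro: 1 ⇒ (c0=3, c1=1)

c0 at macro-step 7 = 3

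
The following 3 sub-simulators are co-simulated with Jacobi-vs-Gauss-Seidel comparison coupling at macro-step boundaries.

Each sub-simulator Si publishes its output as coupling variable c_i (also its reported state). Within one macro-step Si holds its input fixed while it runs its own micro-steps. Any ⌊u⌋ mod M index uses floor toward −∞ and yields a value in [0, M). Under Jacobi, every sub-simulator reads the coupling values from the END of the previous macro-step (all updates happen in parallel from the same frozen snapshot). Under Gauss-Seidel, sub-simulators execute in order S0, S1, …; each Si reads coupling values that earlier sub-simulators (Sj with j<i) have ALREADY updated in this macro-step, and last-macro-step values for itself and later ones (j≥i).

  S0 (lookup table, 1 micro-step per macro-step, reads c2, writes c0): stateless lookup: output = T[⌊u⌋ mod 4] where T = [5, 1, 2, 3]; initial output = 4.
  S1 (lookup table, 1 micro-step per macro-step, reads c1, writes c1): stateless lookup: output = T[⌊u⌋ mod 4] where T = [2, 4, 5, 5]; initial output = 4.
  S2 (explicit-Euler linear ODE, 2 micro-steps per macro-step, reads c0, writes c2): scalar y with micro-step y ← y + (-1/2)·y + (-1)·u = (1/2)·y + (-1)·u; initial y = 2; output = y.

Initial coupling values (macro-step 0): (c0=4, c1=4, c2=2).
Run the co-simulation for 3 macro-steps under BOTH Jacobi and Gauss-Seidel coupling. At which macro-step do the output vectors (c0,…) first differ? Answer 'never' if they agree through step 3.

first divergence at macro-step: 1

[Jacobi] macro 1: S0 reads c2=2 → after 1×micro: 2; S1 reads c1=4 → after 1×micro: 2; S2 reads c0=4 → after 2×micro: -11/2 ⇒ (c0=2, c1=2, c2=-11/2)
[Jacobi] macro 2: S0 reads c2=-11/2 → after 1×micro: 2; S1 reads c1=2 → after 1×micro: 5; S2 reads c0=2 → after 2×micro: -35/8 ⇒ (c0=2, c1=5, c2=-35/8)
[Jacobi] macro 3: S0 reads c2=-35/8 → after 1×micro: 3; S1 reads c1=5 → after 1×micro: 4; S2 reads c0=2 → after 2×micro: -131/32 ⇒ (c0=3, c1=4, c2=-131/32)
[Gauss-Seidel] macro 1: S0 reads c2=2 → after 1×micro: 2; S1 reads c1=4 → after 1×micro: 2; S2 reads c0=2 → after 2×micro: -5/2 ⇒ (c0=2, c1=2, c2=-5/2)
[Gauss-Seidel] macro 2: S0 reads c2=-5/2 → after 1×micro: 1; S1 reads c1=2 → after 1×micro: 5; S2 reads c0=1 → after 2×micro: -17/8 ⇒ (c0=1, c1=5, c2=-17/8)
[Gauss-Seidel] macro 3: S0 reads c2=-17/8 → after 1×micro: 1; S1 reads c1=5 → after 1×micro: 4; S2 reads c0=1 → after 2×micro: -65/32 ⇒ (c0=1, c1=4, c2=-65/32)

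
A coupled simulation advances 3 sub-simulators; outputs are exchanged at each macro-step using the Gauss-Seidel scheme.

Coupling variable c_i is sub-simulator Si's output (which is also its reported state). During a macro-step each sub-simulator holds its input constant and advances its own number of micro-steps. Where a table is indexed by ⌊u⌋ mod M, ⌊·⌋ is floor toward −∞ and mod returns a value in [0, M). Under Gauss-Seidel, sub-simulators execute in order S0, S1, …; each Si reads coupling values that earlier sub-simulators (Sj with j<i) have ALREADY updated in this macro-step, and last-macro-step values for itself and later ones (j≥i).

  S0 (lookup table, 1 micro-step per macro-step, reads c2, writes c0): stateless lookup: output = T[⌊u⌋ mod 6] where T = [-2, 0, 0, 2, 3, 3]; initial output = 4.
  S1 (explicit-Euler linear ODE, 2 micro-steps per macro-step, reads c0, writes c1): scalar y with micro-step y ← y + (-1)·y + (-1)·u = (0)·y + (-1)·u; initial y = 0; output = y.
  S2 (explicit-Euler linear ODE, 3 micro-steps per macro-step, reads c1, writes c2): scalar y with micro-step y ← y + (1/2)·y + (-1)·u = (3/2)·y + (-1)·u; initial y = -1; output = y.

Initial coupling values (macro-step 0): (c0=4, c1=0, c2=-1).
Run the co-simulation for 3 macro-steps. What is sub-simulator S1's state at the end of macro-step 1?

macro 1: S0 reads c2=-1 → after 1×micro: 3; S1 reads c0=3 → after 2×micro: -3; S2 reads c1=-3 → after 3×micro: 87/8 ⇒ (c0=3, c1=-3, c2=87/8)
macro 2: S0 reads c2=87/8 → after 1×micro: 3; S1 reads c0=3 → after 2×micro: -3; S2 reads c1=-3 → after 3×micro: 3261/64 ⇒ (c0=3, c1=-3, c2=3261/64)
macro 3: S0 reads c2=3261/64 → after 1×micro: 0; S1 reads c0=0 → after 2×micro: 0; S2 reads c1=0 → after 3×micro: 88047/512 ⇒ (c0=0, c1=0, c2=88047/512)

S1 state at macro-step 1 = -3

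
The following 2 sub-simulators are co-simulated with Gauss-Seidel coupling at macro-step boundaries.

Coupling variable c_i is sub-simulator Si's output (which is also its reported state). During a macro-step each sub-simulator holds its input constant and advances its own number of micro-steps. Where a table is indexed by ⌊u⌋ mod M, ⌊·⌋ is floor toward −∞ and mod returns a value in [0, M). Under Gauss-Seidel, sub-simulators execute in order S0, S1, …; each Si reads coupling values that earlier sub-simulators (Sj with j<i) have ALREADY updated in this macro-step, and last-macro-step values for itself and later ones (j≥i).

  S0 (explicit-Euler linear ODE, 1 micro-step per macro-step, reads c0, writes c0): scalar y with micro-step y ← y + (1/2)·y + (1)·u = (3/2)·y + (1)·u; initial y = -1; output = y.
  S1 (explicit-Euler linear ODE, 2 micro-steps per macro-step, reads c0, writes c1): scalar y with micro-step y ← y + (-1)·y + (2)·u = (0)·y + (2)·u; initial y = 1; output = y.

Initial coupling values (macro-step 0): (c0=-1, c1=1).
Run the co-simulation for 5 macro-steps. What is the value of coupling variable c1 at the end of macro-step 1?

c1 at macro-step 1 = -5

macro 1: S0 reads c0=-1 → after 1×micro: -5/2; S1 reads c0=-5/2 → after 2×micro: -5 ⇒ (c0=-5/2, c1=-5)
macro 2: S0 reads c0=-5/2 → after 1×micro: -25/4; S1 reads c0=-25/4 → after 2×micro: -25/2 ⇒ (c0=-25/4, c1=-25/2)
macro 3: S0 reads c0=-25/4 → after 1×micro: -125/8; S1 reads c0=-125/8 → after 2×micro: -125/4 ⇒ (c0=-125/8, c1=-125/4)
macro 4: S0 reads c0=-125/8 → after 1×micro: -625/16; S1 reads c0=-625/16 → after 2×micro: -625/8 ⇒ (c0=-625/16, c1=-625/8)
macro 5: S0 reads c0=-625/16 → after 1×micro: -3125/32; S1 reads c0=-3125/32 → after 2×micro: -3125/16 ⇒ (c0=-3125/32, c1=-3125/16)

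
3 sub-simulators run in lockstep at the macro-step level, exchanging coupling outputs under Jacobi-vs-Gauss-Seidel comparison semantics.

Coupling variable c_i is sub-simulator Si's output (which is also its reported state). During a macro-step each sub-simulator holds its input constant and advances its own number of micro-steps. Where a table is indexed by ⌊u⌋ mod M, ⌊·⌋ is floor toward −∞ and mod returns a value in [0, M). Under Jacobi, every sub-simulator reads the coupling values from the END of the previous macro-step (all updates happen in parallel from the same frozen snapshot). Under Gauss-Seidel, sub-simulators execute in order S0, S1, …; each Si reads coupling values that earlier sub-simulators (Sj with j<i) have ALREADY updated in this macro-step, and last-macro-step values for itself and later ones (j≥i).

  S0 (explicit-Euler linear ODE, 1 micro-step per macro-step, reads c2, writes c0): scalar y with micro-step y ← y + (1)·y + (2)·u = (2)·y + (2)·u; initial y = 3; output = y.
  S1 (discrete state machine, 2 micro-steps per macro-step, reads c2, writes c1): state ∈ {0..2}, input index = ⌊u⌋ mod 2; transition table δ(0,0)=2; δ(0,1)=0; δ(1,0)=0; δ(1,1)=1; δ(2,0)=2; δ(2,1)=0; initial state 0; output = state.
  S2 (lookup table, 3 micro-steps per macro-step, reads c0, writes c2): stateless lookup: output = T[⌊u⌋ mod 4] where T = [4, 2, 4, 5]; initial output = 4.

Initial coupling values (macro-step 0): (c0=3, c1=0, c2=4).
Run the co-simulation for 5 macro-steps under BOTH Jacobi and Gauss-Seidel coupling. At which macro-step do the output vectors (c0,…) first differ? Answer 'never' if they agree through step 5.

first divergence at macro-step: 1

[Jacobi] macro 1: S0 reads c2=4 → after 1×micro: 14; S1 reads c2=4 → after 2×micro: 2; S2 reads c0=3 → after 3×micro: 5 ⇒ (c0=14, c1=2, c2=5)
[Jacobi] macro 2: S0 reads c2=5 → after 1×micro: 38; S1 reads c2=5 → after 2×micro: 0; S2 reads c0=14 → after 3×micro: 4 ⇒ (c0=38, c1=0, c2=4)
[Jacobi] macro 3: S0 reads c2=4 → after 1×micro: 84; S1 reads c2=4 → after 2×micro: 2; S2 reads c0=38 → after 3×micro: 4 ⇒ (c0=84, c1=2, c2=4)
[Jacobi] macro 4: S0 reads c2=4 → after 1×micro: 176; S1 reads c2=4 → after 2×micro: 2; S2 reads c0=84 → after 3×micro: 4 ⇒ (c0=176, c1=2, c2=4)
[Jacobi] macro 5: S0 reads c2=4 → after 1×micro: 360; S1 reads c2=4 → after 2×micro: 2; S2 reads c0=176 → after 3×micro: 4 ⇒ (c0=360, c1=2, c2=4)
[Gauss-Seidel] macro 1: S0 reads c2=4 → after 1×micro: 14; S1 reads c2=4 → after 2×micro: 2; S2 reads c0=14 → after 3×micro: 4 ⇒ (c0=14, c1=2, c2=4)
[Gauss-Seidel] macro 2: S0 reads c2=4 → after 1×micro: 36; S1 reads c2=4 → after 2×micro: 2; S2 reads c0=36 → after 3×micro: 4 ⇒ (c0=36, c1=2, c2=4)
[Gauss-Seidel] macro 3: S0 reads c2=4 → after 1×micro: 80; S1 reads c2=4 → after 2×micro: 2; S2 reads c0=80 → after 3×micro: 4 ⇒ (c0=80, c1=2, c2=4)
[Gauss-Seidel] macro 4: S0 reads c2=4 → after 1×micro: 168; S1 reads c2=4 → after 2×micro: 2; S2 reads c0=168 → after 3×micro: 4 ⇒ (c0=168, c1=2, c2=4)
[Gauss-Seidel] macro 5: S0 reads c2=4 → after 1×micro: 344; S1 reads c2=4 → after 2×micro: 2; S2 reads c0=344 → after 3×micro: 4 ⇒ (c0=344, c1=2, c2=4)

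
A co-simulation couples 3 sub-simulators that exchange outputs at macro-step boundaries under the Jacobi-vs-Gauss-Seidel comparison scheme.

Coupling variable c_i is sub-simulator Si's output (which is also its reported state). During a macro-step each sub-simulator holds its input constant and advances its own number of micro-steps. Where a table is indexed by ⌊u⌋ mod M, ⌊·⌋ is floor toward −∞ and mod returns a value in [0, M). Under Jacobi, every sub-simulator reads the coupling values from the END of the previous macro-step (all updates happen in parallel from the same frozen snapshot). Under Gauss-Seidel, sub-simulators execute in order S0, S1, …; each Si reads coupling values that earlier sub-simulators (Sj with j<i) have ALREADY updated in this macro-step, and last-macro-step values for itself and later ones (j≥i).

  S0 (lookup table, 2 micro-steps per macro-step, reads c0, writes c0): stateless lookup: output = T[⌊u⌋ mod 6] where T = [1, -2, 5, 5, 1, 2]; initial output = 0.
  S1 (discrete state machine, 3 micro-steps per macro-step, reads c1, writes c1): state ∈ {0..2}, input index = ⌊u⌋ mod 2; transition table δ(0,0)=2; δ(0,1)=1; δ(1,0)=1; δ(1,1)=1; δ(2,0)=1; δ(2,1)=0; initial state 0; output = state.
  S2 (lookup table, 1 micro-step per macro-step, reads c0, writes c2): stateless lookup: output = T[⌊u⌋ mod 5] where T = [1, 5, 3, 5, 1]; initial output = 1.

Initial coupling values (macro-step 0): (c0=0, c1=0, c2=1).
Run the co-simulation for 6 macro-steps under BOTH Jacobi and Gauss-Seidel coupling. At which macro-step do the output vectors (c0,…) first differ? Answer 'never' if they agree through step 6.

[Jacobi] macro 1: S0 reads c0=0 → after 2×micro: 1; S1 reads c1=0 → after 3×micro: 1; S2 reads c0=0 → after 1×micro: 1 ⇒ (c0=1, c1=1, c2=1)
[Jacobi] macro 2: S0 reads c0=1 → after 2×micro: -2; S1 reads c1=1 → after 3×micro: 1; S2 reads c0=1 → after 1×micro: 5 ⇒ (c0=-2, c1=1, c2=5)
[Jacobi] macro 3: S0 reads c0=-2 → after 2×micro: 1; S1 reads c1=1 → after 3×micro: 1; S2 reads c0=-2 → after 1×micro: 5 ⇒ (c0=1, c1=1, c2=5)
[Jacobi] macro 4: S0 reads c0=1 → after 2×micro: -2; S1 reads c1=1 → after 3×micro: 1; S2 reads c0=1 → after 1×micro: 5 ⇒ (c0=-2, c1=1, c2=5)
[Jacobi] macro 5: S0 reads c0=-2 → after 2×micro: 1; S1 reads c1=1 → after 3×micro: 1; S2 reads c0=-2 → after 1×micro: 5 ⇒ (c0=1, c1=1, c2=5)
[Jacobi] macro 6: S0 reads c0=1 → after 2×micro: -2; S1 reads c1=1 → after 3×micro: 1; S2 reads c0=1 → after 1×micro: 5 ⇒ (c0=-2, c1=1, c2=5)
[Gauss-Seidel] macro 1: S0 reads c0=0 → after 2×micro: 1; S1 reads c1=0 → after 3×micro: 1; S2 reads c0=1 → after 1×micro: 5 ⇒ (c0=1, c1=1, c2=5)
[Gauss-Seidel] macro 2: S0 reads c0=1 → after 2×micro: -2; S1 reads c1=1 → after 3×micro: 1; S2 reads c0=-2 → after 1×micro: 5 ⇒ (c0=-2, c1=1, c2=5)
[Gauss-Seidel] macro 3: S0 reads c0=-2 → after 2×micro: 1; S1 reads c1=1 → after 3×micro: 1; S2 reads c0=1 → after 1×micro: 5 ⇒ (c0=1, c1=1, c2=5)
[Gauss-Seidel] macro 4: S0 reads c0=1 → after 2×micro: -2; S1 reads c1=1 → after 3×micro: 1; S2 reads c0=-2 → after 1×micro: 5 ⇒ (c0=-2, c1=1, c2=5)
[Gauss-Seidel] macro 5: S0 reads c0=-2 → after 2×micro: 1; S1 reads c1=1 → after 3×micro: 1; S2 reads c0=1 → after 1×micro: 5 ⇒ (c0=1, c1=1, c2=5)
[Gauss-Seidel] macro 6: S0 reads c0=1 → after 2×micro: -2; S1 reads c1=1 → after 3×micro: 1; S2 reads c0=-2 → after 1×micro: 5 ⇒ (c0=-2, c1=1, c2=5)

first divergence at macro-step: 1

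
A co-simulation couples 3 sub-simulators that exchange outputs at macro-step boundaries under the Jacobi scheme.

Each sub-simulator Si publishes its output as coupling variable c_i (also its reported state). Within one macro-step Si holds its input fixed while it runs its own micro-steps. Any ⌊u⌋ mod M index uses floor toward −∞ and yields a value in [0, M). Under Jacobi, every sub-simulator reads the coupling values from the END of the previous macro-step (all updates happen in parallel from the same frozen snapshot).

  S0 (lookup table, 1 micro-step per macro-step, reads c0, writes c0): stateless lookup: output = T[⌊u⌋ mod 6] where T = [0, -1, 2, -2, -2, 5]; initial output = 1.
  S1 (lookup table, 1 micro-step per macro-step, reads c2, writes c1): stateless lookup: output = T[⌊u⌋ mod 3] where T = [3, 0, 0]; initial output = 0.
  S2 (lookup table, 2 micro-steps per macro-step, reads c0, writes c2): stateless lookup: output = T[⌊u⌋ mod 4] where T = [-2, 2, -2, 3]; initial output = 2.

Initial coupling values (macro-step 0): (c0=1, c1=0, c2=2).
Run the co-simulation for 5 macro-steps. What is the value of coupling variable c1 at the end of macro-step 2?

c1 at macro-step 2 = 0

macro 1: S0 reads c0=1 → after 1×micro: -1; S1 reads c2=2 → after 1×micro: 0; S2 reads c0=1 → after 2×micro: 2 ⇒ (c0=-1, c1=0, c2=2)
macro 2: S0 reads c0=-1 → after 1×micro: 5; S1 reads c2=2 → after 1×micro: 0; S2 reads c0=-1 → after 2×micro: 3 ⇒ (c0=5, c1=0, c2=3)
macro 3: S0 reads c0=5 → after 1×micro: 5; S1 reads c2=3 → after 1×micro: 3; S2 reads c0=5 → after 2×micro: 2 ⇒ (c0=5, c1=3, c2=2)
macro 4: S0 reads c0=5 → after 1×micro: 5; S1 reads c2=2 → after 1×micro: 0; S2 reads c0=5 → after 2×micro: 2 ⇒ (c0=5, c1=0, c2=2)
macro 5: S0 reads c0=5 → after 1×micro: 5; S1 reads c2=2 → after 1×micro: 0; S2 reads c0=5 → after 2×micro: 2 ⇒ (c0=5, c1=0, c2=2)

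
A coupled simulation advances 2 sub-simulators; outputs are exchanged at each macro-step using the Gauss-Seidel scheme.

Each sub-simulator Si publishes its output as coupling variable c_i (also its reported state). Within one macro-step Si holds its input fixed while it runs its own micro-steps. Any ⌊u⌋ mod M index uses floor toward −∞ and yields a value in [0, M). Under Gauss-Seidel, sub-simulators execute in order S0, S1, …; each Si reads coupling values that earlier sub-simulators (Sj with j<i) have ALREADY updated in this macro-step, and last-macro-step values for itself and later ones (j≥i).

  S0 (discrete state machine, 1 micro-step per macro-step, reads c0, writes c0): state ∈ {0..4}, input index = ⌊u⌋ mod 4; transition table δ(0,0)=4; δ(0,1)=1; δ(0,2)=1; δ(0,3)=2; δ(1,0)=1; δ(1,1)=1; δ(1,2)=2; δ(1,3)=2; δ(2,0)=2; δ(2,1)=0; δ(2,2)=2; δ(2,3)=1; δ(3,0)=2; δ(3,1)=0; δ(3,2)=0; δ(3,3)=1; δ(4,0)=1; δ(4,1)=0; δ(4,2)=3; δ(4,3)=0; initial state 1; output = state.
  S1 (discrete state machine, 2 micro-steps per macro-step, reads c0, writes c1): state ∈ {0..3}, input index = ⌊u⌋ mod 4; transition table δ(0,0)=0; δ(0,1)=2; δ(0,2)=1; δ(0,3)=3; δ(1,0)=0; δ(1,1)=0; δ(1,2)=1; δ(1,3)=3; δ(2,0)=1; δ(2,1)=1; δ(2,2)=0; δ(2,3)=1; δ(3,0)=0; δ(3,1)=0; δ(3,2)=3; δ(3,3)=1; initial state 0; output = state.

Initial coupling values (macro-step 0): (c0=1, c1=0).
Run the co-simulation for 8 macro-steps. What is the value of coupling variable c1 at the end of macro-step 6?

c1 at macro-step 6 = 0

macro 1: S0 reads c0=1 → after 1×micro: 1; S1 reads c0=1 → after 2×micro: 1 ⇒ (c0=1, c1=1)
macro 2: S0 reads c0=1 → after 1×micro: 1; S1 reads c0=1 → after 2×micro: 2 ⇒ (c0=1, c1=2)
macro 3: S0 reads c0=1 → after 1×micro: 1; S1 reads c0=1 → after 2×micro: 0 ⇒ (c0=1, c1=0)
macro 4: S0 reads c0=1 → after 1×micro: 1; S1 reads c0=1 → after 2×micro: 1 ⇒ (c0=1, c1=1)
macro 5: S0 reads c0=1 → after 1×micro: 1; S1 reads c0=1 → after 2×micro: 2 ⇒ (c0=1, c1=2)
macro 6: S0 reads c0=1 → after 1×micro: 1; S1 reads c0=1 → after 2×micro: 0 ⇒ (c0=1, c1=0)
macro 7: S0 reads c0=1 → after 1×micro: 1; S1 reads c0=1 → after 2×micro: 1 ⇒ (c0=1, c1=1)
macro 8: S0 reads c0=1 → after 1×micro: 1; S1 reads c0=1 → after 2×micro: 2 ⇒ (c0=1, c1=2)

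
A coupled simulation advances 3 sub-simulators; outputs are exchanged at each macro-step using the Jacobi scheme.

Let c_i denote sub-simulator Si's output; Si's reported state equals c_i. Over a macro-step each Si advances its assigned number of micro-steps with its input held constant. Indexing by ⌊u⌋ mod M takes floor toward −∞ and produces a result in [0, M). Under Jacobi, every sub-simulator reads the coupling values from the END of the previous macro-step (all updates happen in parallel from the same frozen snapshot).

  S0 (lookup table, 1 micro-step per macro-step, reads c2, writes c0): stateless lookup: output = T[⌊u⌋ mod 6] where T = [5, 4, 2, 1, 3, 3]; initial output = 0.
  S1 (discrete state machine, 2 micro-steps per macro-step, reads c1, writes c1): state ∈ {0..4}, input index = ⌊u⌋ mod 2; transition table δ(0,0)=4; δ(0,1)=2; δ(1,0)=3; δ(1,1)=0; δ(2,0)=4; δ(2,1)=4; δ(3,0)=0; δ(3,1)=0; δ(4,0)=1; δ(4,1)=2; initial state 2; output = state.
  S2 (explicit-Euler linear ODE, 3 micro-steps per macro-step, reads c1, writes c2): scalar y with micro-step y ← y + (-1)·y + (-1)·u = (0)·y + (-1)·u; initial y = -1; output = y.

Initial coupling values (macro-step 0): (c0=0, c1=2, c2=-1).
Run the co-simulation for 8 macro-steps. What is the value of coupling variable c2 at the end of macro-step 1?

macro 1: S0 reads c2=-1 → after 1×micro: 3; S1 reads c1=2 → after 2×micro: 1; S2 reads c1=2 → after 3×micro: -2 ⇒ (c0=3, c1=1, c2=-2)
macro 2: S0 reads c2=-2 → after 1×micro: 3; S1 reads c1=1 → after 2×micro: 2; S2 reads c1=1 → after 3×micro: -1 ⇒ (c0=3, c1=2, c2=-1)
macro 3: S0 reads c2=-1 → after 1×micro: 3; S1 reads c1=2 → after 2×micro: 1; S2 reads c1=2 → after 3×micro: -2 ⇒ (c0=3, c1=1, c2=-2)
macro 4: S0 reads c2=-2 → after 1×micro: 3; S1 reads c1=1 → after 2×micro: 2; S2 reads c1=1 → after 3×micro: -1 ⇒ (c0=3, c1=2, c2=-1)
macro 5: S0 reads c2=-1 → after 1×micro: 3; S1 reads c1=2 → after 2×micro: 1; S2 reads c1=2 → after 3×micro: -2 ⇒ (c0=3, c1=1, c2=-2)
macro 6: S0 reads c2=-2 → after 1×micro: 3; S1 reads c1=1 → after 2×micro: 2; S2 reads c1=1 → after 3×micro: -1 ⇒ (c0=3, c1=2, c2=-1)
macro 7: S0 reads c2=-1 → after 1×micro: 3; S1 reads c1=2 → after 2×micro: 1; S2 reads c1=2 → after 3×micro: -2 ⇒ (c0=3, c1=1, c2=-2)
macro 8: S0 reads c2=-2 → after 1×micro: 3; S1 reads c1=1 → after 2×micro: 2; S2 reads c1=1 → after 3×micro: -1 ⇒ (c0=3, c1=2, c2=-1)

c2 at macro-step 1 = -2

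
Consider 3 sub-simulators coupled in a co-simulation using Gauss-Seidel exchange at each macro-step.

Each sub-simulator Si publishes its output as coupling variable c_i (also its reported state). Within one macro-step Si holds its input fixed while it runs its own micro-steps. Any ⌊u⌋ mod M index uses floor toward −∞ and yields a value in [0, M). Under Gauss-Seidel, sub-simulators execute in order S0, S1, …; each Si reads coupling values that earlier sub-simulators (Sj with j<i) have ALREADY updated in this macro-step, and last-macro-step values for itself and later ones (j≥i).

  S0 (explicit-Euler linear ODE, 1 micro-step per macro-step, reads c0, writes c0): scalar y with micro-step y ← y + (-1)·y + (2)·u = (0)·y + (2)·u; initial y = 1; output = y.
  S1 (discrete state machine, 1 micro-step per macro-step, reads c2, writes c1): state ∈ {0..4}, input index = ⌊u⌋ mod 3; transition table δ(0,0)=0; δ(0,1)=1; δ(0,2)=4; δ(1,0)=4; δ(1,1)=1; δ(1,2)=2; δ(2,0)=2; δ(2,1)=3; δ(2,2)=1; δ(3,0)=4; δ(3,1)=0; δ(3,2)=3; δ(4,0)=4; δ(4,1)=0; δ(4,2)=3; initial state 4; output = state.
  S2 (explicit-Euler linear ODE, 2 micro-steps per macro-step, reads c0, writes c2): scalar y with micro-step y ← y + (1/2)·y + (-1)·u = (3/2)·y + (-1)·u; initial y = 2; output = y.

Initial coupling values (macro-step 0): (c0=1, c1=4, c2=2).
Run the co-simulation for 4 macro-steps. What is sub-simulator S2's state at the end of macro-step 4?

macro 1: S0 reads c0=1 → after 1×micro: 2; S1 reads c2=2 → after 1×micro: 3; S2 reads c0=2 → after 2×micro: -1/2 ⇒ (c0=2, c1=3, c2=-1/2)
macro 2: S0 reads c0=2 → after 1×micro: 4; S1 reads c2=-1/2 → after 1×micro: 3; S2 reads c0=4 → after 2×micro: -89/8 ⇒ (c0=4, c1=3, c2=-89/8)
macro 3: S0 reads c0=4 → after 1×micro: 8; S1 reads c2=-89/8 → after 1×micro: 4; S2 reads c0=8 → after 2×micro: -1441/32 ⇒ (c0=8, c1=4, c2=-1441/32)
macro 4: S0 reads c0=8 → after 1×micro: 16; S1 reads c2=-1441/32 → after 1×micro: 3; S2 reads c0=16 → after 2×micro: -18089/128 ⇒ (c0=16, c1=3, c2=-18089/128)

S2 state at macro-step 4 = -18089/128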